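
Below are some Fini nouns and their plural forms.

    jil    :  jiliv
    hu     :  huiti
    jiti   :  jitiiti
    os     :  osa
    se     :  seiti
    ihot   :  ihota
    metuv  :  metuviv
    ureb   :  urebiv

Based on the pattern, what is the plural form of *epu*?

Looking at the final sound of each stem: -a when the stem ends in a voiceless consonant (*os*, *ihot*); -iv when the stem ends in a voiced consonant (*jil*, *metuv*, *ureb*); -iti when the stem ends in a vowel (*hu*, *jiti*, *se*).
The final sound of *epu* is /u/, which is a vowel, so the suffix is -iti, giving *epuiti*.

epuiti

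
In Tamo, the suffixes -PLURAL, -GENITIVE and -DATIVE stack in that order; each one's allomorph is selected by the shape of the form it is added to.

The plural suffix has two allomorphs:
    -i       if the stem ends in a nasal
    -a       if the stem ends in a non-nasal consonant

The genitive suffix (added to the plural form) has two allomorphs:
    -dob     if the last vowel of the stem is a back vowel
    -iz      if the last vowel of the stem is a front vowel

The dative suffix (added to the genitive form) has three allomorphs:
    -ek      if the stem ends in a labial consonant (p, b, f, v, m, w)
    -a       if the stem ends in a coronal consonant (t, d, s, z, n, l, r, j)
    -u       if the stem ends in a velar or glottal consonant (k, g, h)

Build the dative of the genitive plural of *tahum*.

tahumiiza

*tahum*: final consonant = /m/, a nasal → -i → *tahumi*.
The plural form *tahumi* — last vowel /i/ (a front vowel) → -iz → *tahumiiz*.
The genitive form *tahumiiz* — final consonant /z/ (coronal) → -a → *tahumiiza*.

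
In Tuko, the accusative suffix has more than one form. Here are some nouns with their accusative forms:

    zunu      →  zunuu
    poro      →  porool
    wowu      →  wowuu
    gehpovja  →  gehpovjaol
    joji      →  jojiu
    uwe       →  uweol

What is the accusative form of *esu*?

esuu

The pattern is height harmony: -u when the last vowel of the stem is a high vowel (*zunu*, *wowu*, *joji*); -ol when the last vowel of the stem is a non-high vowel (*poro*, *gehpovja*, *uwe*).
*esu*: last vowel = /u/, a high vowel → -u → *esuu*.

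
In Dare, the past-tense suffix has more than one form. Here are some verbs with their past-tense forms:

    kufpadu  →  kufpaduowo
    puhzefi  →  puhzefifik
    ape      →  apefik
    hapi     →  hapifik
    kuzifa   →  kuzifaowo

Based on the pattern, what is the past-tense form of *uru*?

The pattern is front/back vowel harmony: -fik when the last vowel of the stem is a front vowel (*puhzefi*, *ape*, *hapi*); -owo when the last vowel of the stem is a back vowel (*kufpadu*, *kuzifa*).
*uru* — last vowel /u/ (a back vowel) → -owo → *uruowo*.

uruowo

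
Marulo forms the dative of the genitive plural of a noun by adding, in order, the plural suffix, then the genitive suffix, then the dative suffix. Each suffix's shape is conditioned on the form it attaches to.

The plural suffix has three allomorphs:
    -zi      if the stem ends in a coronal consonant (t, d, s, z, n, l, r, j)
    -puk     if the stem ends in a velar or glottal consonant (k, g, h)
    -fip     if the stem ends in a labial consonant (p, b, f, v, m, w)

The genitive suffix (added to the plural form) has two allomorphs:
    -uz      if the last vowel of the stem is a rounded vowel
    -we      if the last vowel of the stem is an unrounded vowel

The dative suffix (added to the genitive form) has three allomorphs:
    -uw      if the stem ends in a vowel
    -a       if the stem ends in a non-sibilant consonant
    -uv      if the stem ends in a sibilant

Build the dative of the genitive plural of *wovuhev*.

wovuhevfipweuw

*wovuhev*: final consonant = /v/, labial → -fip → *wovuhevfip*.
The plural form *wovuhevfip* — last vowel /i/ (an unrounded vowel) → -we → *wovuhevfipwe*.
The genitive form *wovuhevfipwe* — final sound /e/ (a vowel) → -uw → *wovuhevfipweuw*.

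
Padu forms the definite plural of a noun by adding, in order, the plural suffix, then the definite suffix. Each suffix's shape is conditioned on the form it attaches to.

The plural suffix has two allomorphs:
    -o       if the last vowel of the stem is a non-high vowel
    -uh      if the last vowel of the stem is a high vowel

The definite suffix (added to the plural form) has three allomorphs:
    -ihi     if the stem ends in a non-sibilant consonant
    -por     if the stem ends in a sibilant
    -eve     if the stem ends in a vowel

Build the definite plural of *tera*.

The last vowel of *tera* is /a/, which is a non-high vowel, so the plural suffix is -o, giving *terao*.
The plural form *terao* — final sound /o/ (a vowel) → -eve → *teraoeve*.

teraoeve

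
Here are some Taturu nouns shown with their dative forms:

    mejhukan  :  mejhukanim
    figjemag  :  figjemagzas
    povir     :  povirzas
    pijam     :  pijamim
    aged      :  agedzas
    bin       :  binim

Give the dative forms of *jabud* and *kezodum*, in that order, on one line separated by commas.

The pattern is nasality of the final consonant: -im when the stem ends in a nasal (*mejhukan*, *pijam*, *bin*); -zas when the stem ends in a non-nasal consonant (*figjemag*, *povir*, *aged*).
Since the final consonant of *jabud* is /d/ (non-nasal), it takes -zas, giving *jabudzas*.
The final consonant of *kezodum* is /m/, which is a nasal, so the suffix is -im, giving *kezodumim*.

jabudzas, kezodumim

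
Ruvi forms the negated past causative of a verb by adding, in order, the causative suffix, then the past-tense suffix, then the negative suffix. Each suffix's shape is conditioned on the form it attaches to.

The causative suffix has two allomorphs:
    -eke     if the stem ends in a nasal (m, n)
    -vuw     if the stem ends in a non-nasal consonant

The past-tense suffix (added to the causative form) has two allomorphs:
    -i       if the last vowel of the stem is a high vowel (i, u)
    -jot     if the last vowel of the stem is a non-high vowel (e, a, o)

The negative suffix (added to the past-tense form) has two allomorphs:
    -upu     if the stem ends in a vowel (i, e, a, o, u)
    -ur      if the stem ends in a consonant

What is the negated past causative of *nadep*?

Since the final consonant of *nadep* is /p/ (non-nasal), it takes -vuw, giving *nadepvuw*.
The causative form *nadepvuw*: last vowel = /u/, a high vowel → -i → *nadepvuwi*.
Since the final sound of the past-tense form *nadepvuwi* is /i/ (a vowel), it takes -upu, giving *nadepvuwiupu*.

nadepvuwiupu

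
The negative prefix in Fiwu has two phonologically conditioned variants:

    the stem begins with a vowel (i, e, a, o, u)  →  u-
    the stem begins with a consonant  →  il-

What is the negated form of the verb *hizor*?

*hizor* — first sound /h/ (a consonant) → il- → *ilhizor*.

ilhizor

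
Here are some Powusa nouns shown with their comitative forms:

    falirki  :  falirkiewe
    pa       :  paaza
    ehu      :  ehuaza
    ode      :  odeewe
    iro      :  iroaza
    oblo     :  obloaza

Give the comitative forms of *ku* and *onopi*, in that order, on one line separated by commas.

The alternation tracks the last vowel of the stem — -ewe when the last vowel of the stem is a front vowel (*falirki*, *ode*); -aza when the last vowel of the stem is a back vowel (*pa*, *ehu*, *iro*, *oblo*).
Since the last vowel of *ku* is /u/ (a back vowel), it takes -aza, giving *kuaza*.
*onopi*: last vowel = /i/, a front vowel → -ewe → *onopiewe*.

kuaza, onopiewe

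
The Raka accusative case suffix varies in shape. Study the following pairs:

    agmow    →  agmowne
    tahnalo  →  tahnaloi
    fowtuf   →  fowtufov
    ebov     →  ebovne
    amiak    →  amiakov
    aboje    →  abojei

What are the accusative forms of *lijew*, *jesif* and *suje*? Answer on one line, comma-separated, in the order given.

lijewne, jesifov, sujei

Looking at the final sound of each stem: -ov when the stem ends in a voiceless consonant (*fowtuf*, *amiak*); -ne when the stem ends in a voiced consonant (*agmow*, *ebov*); -i when the stem ends in a vowel (*tahnalo*, *aboje*).
Since the final sound of *lijew* is /w/ (a voiced consonant), it takes -ne, giving *lijewne*.
*jesif*: final sound = /f/, a voiceless consonant → -ov → *jesifov*.
The final sound of *suje* is /e/, which is a vowel, so the suffix is -i, giving *sujei*.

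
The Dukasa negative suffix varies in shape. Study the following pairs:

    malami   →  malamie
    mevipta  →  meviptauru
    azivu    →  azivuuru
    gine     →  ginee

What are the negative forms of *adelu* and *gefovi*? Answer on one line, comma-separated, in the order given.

adeluuru, gefovie

The pattern is front/back vowel harmony: -e when the last vowel of the stem is a front vowel (*malami*, *gine*); -uru when the last vowel of the stem is a back vowel (*mevipta*, *azivu*).
*adelu*: last vowel = /u/, a back vowel → -uru → *adeluuru*.
*gefovi* — last vowel /i/ (a front vowel) → -e → *gefovie*.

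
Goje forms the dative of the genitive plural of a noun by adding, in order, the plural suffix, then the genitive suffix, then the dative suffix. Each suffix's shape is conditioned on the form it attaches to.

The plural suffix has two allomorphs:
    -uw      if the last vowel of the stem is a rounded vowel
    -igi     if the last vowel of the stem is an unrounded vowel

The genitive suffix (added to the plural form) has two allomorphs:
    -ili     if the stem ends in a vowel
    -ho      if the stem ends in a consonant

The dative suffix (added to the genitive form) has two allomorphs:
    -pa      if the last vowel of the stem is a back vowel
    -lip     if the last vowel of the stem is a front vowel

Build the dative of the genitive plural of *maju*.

majuuwhopa

The last vowel of *maju* is /u/, which is a rounded vowel, so the plural suffix is -uw, giving *majuuw*.
Since the final sound of the plural form *majuuw* is /w/ (a consonant), it takes -ho, giving *majuuwho*.
The genitive form *majuuwho* — last vowel /o/ (a back vowel) → -pa → *majuuwhopa*.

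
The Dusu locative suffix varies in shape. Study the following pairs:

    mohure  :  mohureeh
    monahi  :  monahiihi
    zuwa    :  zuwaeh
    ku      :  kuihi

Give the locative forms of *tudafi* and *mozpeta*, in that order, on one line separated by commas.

The alternation tracks the last vowel of the stem — -ihi when the last vowel of the stem is a high vowel (*monahi*, *ku*); -eh when the last vowel of the stem is a non-high vowel (*mohure*, *zuwa*).
*tudafi*: last vowel = /i/, a high vowel → -ihi → *tudafiihi*.
*mozpeta* — last vowel /a/ (a non-high vowel) → -eh → *mozpetaeh*.

tudafiihi, mozpetaeh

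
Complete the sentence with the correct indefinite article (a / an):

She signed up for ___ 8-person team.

The indefinite article is chosen by the initial *sound* of the following word, not its spelling.
The number *8* is spoken "eight", beginning with /eɪt/ — a vowel sound.
So the article is *an*: She signed up for an 8-person team.

an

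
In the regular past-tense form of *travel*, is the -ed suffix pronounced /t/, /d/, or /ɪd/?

The stem *travel* ends in a voiced sound other than /d/.
The -ed suffix is realized as /ɪd/ after /t, d/; as /t/ after other voiceless consonants; and as /d/ after other voiced sounds.
So -ed on *travel* is pronounced /d/.

/d/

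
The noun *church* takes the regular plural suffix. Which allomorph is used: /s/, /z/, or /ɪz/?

The stem *church* ends in a sibilant (/s, z, ʃ, ʒ, tʃ, dʒ/).
The plural suffix surfaces as /ɪz/ after sibilants, /s/ after other voiceless consonants, and /z/ after other voiced sounds.
So the plural -s on *church* is pronounced /ɪz/.

/ɪz/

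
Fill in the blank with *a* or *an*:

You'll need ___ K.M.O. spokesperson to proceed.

The indefinite article is chosen by the initial *sound* of the following word, not its spelling.
The initialism *K.M.O.* is read letter by letter; the first letter, K, is pronounced /keɪ/, which begins with a consonant sound.
So the article is *a*: You'll need a K.M.O. spokesperson to proceed.

a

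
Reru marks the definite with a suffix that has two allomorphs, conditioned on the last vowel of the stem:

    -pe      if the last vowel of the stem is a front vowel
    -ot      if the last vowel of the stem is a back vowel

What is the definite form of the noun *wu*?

wuot

*wu*: last vowel = /u/, a back vowel → -ot → *wuot*.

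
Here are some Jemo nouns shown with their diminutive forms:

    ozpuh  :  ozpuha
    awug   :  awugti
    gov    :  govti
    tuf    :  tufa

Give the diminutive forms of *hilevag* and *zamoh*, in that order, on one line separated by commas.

hilevagti, zamoha

The alternation tracks the final consonant of the stem — -a when the stem ends in a voiceless consonant (*ozpuh*, *tuf*); -ti when the stem ends in a voiced consonant (*awug*, *gov*).
Since the final consonant of *hilevag* is /g/ (voiced), it takes -ti, giving *hilevagti*.
*zamoh* — final consonant /h/ (voiceless) → -a → *zamoha*.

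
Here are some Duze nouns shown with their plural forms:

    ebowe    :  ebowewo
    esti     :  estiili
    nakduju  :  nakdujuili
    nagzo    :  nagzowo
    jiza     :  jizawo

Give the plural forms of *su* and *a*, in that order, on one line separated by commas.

suili, awo

The suffix is conditioned by the last vowel: -ili when the last vowel of the stem is a high vowel (*esti*, *nakduju*); -wo when the last vowel of the stem is a non-high vowel (*ebowe*, *nagzo*, *jiza*).
Since the last vowel of *su* is /u/ (a high vowel), it takes -ili, giving *suili*.
The last vowel of *a* is /a/, which is a non-high vowel, so the suffix is -wo, giving *awo*.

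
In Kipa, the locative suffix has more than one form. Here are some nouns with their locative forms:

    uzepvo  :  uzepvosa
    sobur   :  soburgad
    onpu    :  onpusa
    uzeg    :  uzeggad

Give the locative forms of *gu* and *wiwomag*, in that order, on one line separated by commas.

gusa, wiwomaggad

The alternation tracks the final sound of the stem — -gad when the stem ends in a consonant (*sobur*, *uzeg*); -sa when the stem ends in a vowel (*uzepvo*, *onpu*).
Since the final sound of *gu* is /u/ (a vowel), it takes -sa, giving *gusa*.
Since the final sound of *wiwomag* is /g/ (a consonant), it takes -gad, giving *wiwomaggad*.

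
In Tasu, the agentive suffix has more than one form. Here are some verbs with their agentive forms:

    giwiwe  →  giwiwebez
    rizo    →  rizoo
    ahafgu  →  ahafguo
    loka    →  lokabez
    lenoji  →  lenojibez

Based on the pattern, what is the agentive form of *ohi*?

ohibez

The pattern is rounding harmony: -o when the last vowel of the stem is a rounded vowel (*rizo*, *ahafgu*); -bez when the last vowel of the stem is an unrounded vowel (*giwiwe*, *loka*, *lenoji*).
*ohi* — last vowel /i/ (an unrounded vowel) → -bez → *ohibez*.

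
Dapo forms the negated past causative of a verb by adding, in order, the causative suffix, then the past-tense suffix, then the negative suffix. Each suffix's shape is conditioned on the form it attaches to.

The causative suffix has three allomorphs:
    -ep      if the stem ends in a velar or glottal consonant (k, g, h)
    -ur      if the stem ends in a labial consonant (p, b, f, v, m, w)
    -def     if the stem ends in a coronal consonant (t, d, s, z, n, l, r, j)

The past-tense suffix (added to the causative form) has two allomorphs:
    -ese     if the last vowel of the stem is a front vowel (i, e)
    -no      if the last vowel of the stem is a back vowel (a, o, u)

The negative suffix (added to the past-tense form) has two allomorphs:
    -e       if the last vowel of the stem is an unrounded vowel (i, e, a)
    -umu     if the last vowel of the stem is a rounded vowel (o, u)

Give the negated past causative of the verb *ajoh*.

ajohepesee

*ajoh*: final consonant = /h/, velar/glottal → -ep → *ajohep*.
The causative form *ajohep* — last vowel /e/ (a front vowel) → -ese → *ajohepese*.
The last vowel of the past-tense form *ajohepese* is /e/, which is an unrounded vowel, so the negative suffix is -e, giving *ajohepesee*.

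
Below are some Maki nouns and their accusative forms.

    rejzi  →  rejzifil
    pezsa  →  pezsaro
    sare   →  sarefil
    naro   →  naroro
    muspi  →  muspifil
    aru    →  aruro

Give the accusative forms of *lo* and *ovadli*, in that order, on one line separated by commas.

loro, ovadlifil

Looking at the last vowel of each stem: -fil when the last vowel of the stem is a front vowel (*rejzi*, *sare*, *muspi*); -ro when the last vowel of the stem is a back vowel (*pezsa*, *naro*, *aru*).
The last vowel of *lo* is /o/, which is a back vowel, so the suffix is -ro, giving *loro*.
Since the last vowel of *ovadli* is /i/ (a front vowel), it takes -fil, giving *ovadlifil*.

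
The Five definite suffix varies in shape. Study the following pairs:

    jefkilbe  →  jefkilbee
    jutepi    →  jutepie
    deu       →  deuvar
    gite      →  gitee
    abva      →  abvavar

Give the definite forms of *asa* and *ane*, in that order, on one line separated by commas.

asavar, anee

The alternation tracks the last vowel of the stem — -e when the last vowel of the stem is a front vowel (*jefkilbe*, *jutepi*, *gite*); -var when the last vowel of the stem is a back vowel (*deu*, *abva*).
*asa*: last vowel = /a/, a back vowel → -var → *asavar*.
*ane*: last vowel = /e/, a front vowel → -e → *anee*.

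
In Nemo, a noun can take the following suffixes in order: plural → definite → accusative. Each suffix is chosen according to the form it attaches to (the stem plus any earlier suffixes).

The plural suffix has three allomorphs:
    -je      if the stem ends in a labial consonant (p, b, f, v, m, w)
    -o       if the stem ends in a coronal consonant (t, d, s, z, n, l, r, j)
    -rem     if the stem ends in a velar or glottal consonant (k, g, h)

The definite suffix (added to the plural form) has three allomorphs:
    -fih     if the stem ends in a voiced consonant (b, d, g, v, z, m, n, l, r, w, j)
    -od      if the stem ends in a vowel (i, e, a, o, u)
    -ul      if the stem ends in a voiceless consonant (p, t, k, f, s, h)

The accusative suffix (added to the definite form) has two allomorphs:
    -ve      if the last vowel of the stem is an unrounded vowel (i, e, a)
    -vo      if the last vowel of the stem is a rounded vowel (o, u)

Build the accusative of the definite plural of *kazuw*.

The final consonant of *kazuw* is /w/, which is labial, so the plural suffix is -je, giving *kazuwje*.
The plural form *kazuwje* — final sound /e/ (a vowel) → -od → *kazuwjeod*.
The definite form *kazuwjeod*: last vowel = /o/, a rounded vowel → -vo → *kazuwjeodvo*.

kazuwjeodvo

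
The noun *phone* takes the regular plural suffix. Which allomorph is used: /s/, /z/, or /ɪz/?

/z/

The stem *phone* ends in a voiced non-sibilant sound.
The plural suffix surfaces as /ɪz/ after sibilants, /s/ after other voiceless consonants, and /z/ after other voiced sounds.
So the plural -s on *phone* is pronounced /z/.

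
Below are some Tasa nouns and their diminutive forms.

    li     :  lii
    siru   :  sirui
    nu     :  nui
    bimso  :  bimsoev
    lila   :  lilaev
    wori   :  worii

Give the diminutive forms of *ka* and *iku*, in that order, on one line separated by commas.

The pattern is height harmony: -i when the last vowel of the stem is a high vowel (*li*, *siru*, *nu*, *wori*); -ev when the last vowel of the stem is a non-high vowel (*bimso*, *lila*).
*ka*: last vowel = /a/, a non-high vowel → -ev → *kaev*.
*iku* — last vowel /u/ (a high vowel) → -i → *ikui*.

kaev, ikui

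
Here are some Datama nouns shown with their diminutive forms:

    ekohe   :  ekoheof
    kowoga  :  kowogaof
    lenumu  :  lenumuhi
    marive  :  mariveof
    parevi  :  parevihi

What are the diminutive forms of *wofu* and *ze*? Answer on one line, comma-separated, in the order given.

wofuhi, zeof

Looking at the last vowel of each stem: -hi when the last vowel of the stem is a high vowel (*lenumu*, *parevi*); -of when the last vowel of the stem is a non-high vowel (*ekohe*, *kowoga*, *marive*).
*wofu* — last vowel /u/ (a high vowel) → -hi → *wofuhi*.
Since the last vowel of *ze* is /e/ (a non-high vowel), it takes -of, giving *zeof*.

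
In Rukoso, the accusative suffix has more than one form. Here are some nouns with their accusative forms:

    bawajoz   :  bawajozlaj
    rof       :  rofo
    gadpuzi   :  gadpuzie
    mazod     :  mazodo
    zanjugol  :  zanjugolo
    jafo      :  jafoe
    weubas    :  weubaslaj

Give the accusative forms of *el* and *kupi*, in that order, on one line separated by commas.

The alternation tracks the final sound of the stem — -laj when the stem ends in a sibilant (*bawajoz*, *weubas*); -o when the stem ends in a non-sibilant consonant (*rof*, *mazod*, *zanjugol*); -e when the stem ends in a vowel (*gadpuzi*, *jafo*).
*el* — final sound /l/ (a non-sibilant consonant) → -o → *elo*.
*kupi* — final sound /i/ (a vowel) → -e → *kupie*.

elo, kupie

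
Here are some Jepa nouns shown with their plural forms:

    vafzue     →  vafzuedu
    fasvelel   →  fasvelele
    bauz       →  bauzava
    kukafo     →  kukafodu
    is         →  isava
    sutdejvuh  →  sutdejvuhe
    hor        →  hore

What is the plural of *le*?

ledu

The suffix is conditioned by the final sound: -ava when the stem ends in a sibilant (*bauz*, *is*); -e when the stem ends in a non-sibilant consonant (*fasvelel*, *sutdejvuh*, *hor*); -du when the stem ends in a vowel (*vafzue*, *kukafo*).
*le*: final sound = /e/, a vowel → -du → *ledu*.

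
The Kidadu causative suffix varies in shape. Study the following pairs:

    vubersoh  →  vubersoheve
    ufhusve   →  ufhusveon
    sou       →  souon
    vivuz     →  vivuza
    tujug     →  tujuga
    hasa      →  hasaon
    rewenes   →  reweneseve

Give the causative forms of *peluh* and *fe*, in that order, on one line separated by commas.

peluheve, feon

The suffix is conditioned by the final sound: -eve when the stem ends in a voiceless consonant (*vubersoh*, *rewenes*); -a when the stem ends in a voiced consonant (*vivuz*, *tujug*); -on when the stem ends in a vowel (*ufhusve*, *sou*, *hasa*).
*peluh*: final sound = /h/, a voiceless consonant → -eve → *peluheve*.
*fe*: final sound = /e/, a vowel → -on → *feon*.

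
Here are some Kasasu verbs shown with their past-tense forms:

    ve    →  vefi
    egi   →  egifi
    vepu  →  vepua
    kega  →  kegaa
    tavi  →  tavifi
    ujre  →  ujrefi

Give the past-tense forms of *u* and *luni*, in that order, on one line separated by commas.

ua, lunifi

Looking at the last vowel of each stem: -fi when the last vowel of the stem is a front vowel (*ve*, *egi*, *tavi*, *ujre*); -a when the last vowel of the stem is a back vowel (*vepu*, *kega*).
*u*: last vowel = /u/, a back vowel → -a → *ua*.
Since the last vowel of *luni* is /i/ (a front vowel), it takes -fi, giving *lunifi*.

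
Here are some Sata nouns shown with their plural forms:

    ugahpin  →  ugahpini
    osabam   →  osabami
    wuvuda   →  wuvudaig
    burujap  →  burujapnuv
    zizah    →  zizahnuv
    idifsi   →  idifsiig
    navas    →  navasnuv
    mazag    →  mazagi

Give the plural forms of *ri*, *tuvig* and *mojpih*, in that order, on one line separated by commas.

The suffix is conditioned by the final sound: -nuv when the stem ends in a voiceless consonant (*burujap*, *zizah*, *navas*); -i when the stem ends in a voiced consonant (*ugahpin*, *osabam*, *mazag*); -ig when the stem ends in a vowel (*wuvuda*, *idifsi*).
Since the final sound of *ri* is /i/ (a vowel), it takes -ig, giving *riig*.
*tuvig* — final sound /g/ (a voiced consonant) → -i → *tuvigi*.
*mojpih*: final sound = /h/, a voiceless consonant → -nuv → *mojpihnuv*.

riig, tuvigi, mojpihnuv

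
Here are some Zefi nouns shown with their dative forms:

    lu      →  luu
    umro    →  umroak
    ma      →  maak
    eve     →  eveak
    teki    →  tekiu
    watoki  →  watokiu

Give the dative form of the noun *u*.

uu

The suffix is conditioned by the last vowel: -u when the last vowel of the stem is a high vowel (*lu*, *teki*, *watoki*); -ak when the last vowel of the stem is a non-high vowel (*umro*, *ma*, *eve*).
*u* — last vowel /u/ (a high vowel) → -u → *uu*.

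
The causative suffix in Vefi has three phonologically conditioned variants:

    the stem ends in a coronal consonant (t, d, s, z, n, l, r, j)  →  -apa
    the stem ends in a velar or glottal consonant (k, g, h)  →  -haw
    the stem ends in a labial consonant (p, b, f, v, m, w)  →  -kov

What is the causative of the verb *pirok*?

*pirok* — final consonant /k/ (velar/glottal) → -haw → *pirokhaw*.

pirokhaw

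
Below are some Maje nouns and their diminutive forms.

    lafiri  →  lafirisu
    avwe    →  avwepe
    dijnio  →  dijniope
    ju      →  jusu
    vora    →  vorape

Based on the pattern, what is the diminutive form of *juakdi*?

juakdisu

The suffix is conditioned by the last vowel: -su when the last vowel of the stem is a high vowel (*lafiri*, *ju*); -pe when the last vowel of the stem is a non-high vowel (*avwe*, *dijnio*, *vora*).
*juakdi*: last vowel = /i/, a high vowel → -su → *juakdisu*.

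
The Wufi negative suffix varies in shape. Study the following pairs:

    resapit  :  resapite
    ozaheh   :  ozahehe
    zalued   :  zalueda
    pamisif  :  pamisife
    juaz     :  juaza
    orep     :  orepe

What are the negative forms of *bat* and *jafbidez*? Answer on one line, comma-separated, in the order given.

The pattern is voicing of the final consonant: -e when the stem ends in a voiceless consonant (*resapit*, *ozaheh*, *pamisif*, *orep*); -a when the stem ends in a voiced consonant (*zalued*, *juaz*).
*bat* — final consonant /t/ (voiceless) → -e → *bate*.
*jafbidez* — final consonant /z/ (voiced) → -a → *jafbideza*.

bate, jafbideza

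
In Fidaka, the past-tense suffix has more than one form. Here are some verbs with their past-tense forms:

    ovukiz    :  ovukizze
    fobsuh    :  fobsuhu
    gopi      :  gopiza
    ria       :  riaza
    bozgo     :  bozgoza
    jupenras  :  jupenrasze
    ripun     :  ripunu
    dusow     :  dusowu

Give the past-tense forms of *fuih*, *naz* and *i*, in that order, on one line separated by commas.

fuihu, nazze, iza

The pattern is sibilance of the final sound: -ze when the stem ends in a sibilant (*ovukiz*, *jupenras*); -u when the stem ends in a non-sibilant consonant (*fobsuh*, *ripun*, *dusow*); -za when the stem ends in a vowel (*gopi*, *ria*, *bozgo*).
Since the final sound of *fuih* is /h/ (a non-sibilant consonant), it takes -u, giving *fuihu*.
*naz* — final sound /z/ (a sibilant) → -ze → *nazze*.
The final sound of *i* is /i/, which is a vowel, so the suffix is -za, giving *iza*.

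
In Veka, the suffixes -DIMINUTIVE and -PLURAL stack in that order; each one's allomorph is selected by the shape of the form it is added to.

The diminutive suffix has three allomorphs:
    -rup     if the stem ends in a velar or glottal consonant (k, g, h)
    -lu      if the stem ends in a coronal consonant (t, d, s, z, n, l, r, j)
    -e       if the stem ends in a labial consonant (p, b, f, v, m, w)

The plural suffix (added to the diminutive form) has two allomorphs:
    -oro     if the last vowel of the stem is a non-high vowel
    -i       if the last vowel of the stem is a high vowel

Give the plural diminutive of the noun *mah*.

mahrupi

The final consonant of *mah* is /h/, which is velar/glottal, so the diminutive suffix is -rup, giving *mahrup*.
The diminutive form *mahrup* — last vowel /u/ (a high vowel) → -i → *mahrupi*.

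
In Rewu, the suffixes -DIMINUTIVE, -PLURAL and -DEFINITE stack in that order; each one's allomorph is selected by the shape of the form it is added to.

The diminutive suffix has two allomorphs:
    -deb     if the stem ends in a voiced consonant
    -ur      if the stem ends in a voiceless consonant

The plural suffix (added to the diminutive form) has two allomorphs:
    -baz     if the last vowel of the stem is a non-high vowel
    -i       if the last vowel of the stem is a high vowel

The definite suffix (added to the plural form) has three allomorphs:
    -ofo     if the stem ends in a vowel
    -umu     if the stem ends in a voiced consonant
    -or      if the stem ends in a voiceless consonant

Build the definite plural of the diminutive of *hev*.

*hev*: final consonant = /v/, voiced → -deb → *hevdeb*.
The diminutive form *hevdeb*: last vowel = /e/, a non-high vowel → -baz → *hevdebbaz*.
The final sound of the plural form *hevdebbaz* is /z/, which is a voiced consonant, so the definite suffix is -umu, giving *hevdebbazumu*.

hevdebbazumu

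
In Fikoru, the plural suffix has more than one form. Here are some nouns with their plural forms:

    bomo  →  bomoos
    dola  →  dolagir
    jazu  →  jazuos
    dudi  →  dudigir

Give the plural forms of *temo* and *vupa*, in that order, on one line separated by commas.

temoos, vupagir

The alternation tracks the last vowel of the stem — -os when the last vowel of the stem is a rounded vowel (*bomo*, *jazu*); -gir when the last vowel of the stem is an unrounded vowel (*dola*, *dudi*).
*temo*: last vowel = /o/, a rounded vowel → -os → *temoos*.
The last vowel of *vupa* is /a/, which is an unrounded vowel, so the suffix is -gir, giving *vupagir*.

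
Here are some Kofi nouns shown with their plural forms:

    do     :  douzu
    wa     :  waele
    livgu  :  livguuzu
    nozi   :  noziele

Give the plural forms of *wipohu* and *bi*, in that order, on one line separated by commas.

wipohuuzu, biele

Looking at the last vowel of each stem: -uzu when the last vowel of the stem is a rounded vowel (*do*, *livgu*); -ele when the last vowel of the stem is an unrounded vowel (*wa*, *nozi*).
*wipohu*: last vowel = /u/, a rounded vowel → -uzu → *wipohuuzu*.
*bi* — last vowel /i/ (an unrounded vowel) → -ele → *biele*.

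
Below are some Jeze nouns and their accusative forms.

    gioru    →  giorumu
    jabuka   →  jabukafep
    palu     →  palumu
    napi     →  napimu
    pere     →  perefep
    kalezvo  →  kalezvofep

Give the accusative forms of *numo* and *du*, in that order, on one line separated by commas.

The alternation tracks the last vowel of the stem — -mu when the last vowel of the stem is a high vowel (*gioru*, *palu*, *napi*); -fep when the last vowel of the stem is a non-high vowel (*jabuka*, *pere*, *kalezvo*).
*numo*: last vowel = /o/, a non-high vowel → -fep → *numofep*.
*du*: last vowel = /u/, a high vowel → -mu → *dumu*.

numofep, dumu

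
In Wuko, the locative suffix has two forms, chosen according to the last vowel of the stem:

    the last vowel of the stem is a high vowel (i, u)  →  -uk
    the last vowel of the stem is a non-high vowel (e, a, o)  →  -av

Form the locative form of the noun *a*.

The last vowel of *a* is /a/, which is a non-high vowel, so the suffix is -av, giving *aav*.

aav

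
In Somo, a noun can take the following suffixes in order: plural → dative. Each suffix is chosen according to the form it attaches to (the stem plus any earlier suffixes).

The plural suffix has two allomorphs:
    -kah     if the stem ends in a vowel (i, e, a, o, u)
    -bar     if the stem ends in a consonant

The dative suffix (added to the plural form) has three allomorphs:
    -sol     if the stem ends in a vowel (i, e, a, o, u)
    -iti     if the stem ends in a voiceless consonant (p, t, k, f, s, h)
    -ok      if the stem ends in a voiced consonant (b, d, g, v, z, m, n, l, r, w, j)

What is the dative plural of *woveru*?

woverukahiti

The final sound of *woveru* is /u/, which is a vowel, so the plural suffix is -kah, giving *woverukah*.
The plural form *woverukah* — final sound /h/ (a voiceless consonant) → -iti → *woverukahiti*.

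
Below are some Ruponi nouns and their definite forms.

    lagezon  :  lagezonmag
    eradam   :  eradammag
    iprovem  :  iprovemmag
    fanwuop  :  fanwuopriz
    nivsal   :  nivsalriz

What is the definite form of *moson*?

The pattern is nasality of the final consonant: -mag when the stem ends in a nasal (*lagezon*, *eradam*, *iprovem*); -riz when the stem ends in a non-nasal consonant (*fanwuop*, *nivsal*).
*moson* — final consonant /n/ (a nasal) → -mag → *mosonmag*.

mosonmag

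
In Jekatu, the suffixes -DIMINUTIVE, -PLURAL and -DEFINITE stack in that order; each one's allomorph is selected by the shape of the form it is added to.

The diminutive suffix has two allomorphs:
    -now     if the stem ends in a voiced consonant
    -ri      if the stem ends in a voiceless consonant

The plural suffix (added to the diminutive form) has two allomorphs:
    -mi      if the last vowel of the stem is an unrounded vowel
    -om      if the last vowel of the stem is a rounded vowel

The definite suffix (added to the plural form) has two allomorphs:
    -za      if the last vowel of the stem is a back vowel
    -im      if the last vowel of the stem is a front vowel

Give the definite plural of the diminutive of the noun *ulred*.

ulrednowomza

*ulred* — final consonant /d/ (voiced) → -now → *ulrednow*.
The last vowel of the diminutive form *ulrednow* is /o/, which is a rounded vowel, so the plural suffix is -om, giving *ulrednowom*.
The plural form *ulrednowom*: last vowel = /o/, a back vowel → -za → *ulrednowomza*.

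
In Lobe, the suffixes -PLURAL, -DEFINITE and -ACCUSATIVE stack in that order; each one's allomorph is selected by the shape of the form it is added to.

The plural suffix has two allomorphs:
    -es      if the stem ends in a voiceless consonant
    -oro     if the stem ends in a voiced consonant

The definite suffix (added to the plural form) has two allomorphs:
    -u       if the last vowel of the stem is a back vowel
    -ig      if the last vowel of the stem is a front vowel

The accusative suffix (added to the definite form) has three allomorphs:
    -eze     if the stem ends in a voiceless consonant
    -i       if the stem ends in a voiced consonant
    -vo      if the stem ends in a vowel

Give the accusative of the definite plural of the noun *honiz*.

honizorouvo

*honiz* — final consonant /z/ (voiced) → -oro → *honizoro*.
The plural form *honizoro* — last vowel /o/ (a back vowel) → -u → *honizorou*.
The definite form *honizorou*: final sound = /u/, a vowel → -vo → *honizorouvo*.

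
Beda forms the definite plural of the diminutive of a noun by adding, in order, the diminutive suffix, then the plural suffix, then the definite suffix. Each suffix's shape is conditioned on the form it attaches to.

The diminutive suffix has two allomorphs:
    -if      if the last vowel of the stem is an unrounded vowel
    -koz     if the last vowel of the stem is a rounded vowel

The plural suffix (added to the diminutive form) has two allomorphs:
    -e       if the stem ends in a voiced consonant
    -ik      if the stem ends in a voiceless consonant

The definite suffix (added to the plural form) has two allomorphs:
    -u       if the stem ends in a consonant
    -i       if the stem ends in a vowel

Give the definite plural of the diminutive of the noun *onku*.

Since the last vowel of *onku* is /u/ (a rounded vowel), it takes -koz, giving *onkukoz*.
Since the final consonant of the diminutive form *onkukoz* is /z/ (voiced), it takes -e, giving *onkukoze*.
The plural form *onkukoze* — final sound /e/ (a vowel) → -i → *onkukozei*.

onkukozei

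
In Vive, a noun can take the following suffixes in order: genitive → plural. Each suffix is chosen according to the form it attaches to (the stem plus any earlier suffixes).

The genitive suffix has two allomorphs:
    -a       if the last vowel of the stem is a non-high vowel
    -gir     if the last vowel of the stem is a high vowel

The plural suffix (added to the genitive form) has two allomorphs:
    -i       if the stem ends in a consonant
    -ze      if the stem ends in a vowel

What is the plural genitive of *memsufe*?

memsufeaze

The last vowel of *memsufe* is /e/, which is a non-high vowel, so the genitive suffix is -a, giving *memsufea*.
Since the final sound of the genitive form *memsufea* is /a/ (a vowel), it takes -ze, giving *memsufeaze*.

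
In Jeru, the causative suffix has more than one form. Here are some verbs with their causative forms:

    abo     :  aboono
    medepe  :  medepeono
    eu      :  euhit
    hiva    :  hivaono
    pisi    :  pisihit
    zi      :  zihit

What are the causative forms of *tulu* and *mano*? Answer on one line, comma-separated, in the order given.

tuluhit, manoono

Looking at the last vowel of each stem: -hit when the last vowel of the stem is a high vowel (*eu*, *pisi*, *zi*); -ono when the last vowel of the stem is a non-high vowel (*abo*, *medepe*, *hiva*).
*tulu* — last vowel /u/ (a high vowel) → -hit → *tuluhit*.
*mano* — last vowel /o/ (a non-high vowel) → -ono → *manoono*.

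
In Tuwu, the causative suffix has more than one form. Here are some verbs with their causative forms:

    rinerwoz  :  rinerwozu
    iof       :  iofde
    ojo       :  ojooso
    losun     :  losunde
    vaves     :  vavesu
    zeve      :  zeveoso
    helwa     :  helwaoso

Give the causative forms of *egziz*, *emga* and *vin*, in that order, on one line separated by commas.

The pattern is sibilance of the final sound: -u when the stem ends in a sibilant (*rinerwoz*, *vaves*); -de when the stem ends in a non-sibilant consonant (*iof*, *losun*); -oso when the stem ends in a vowel (*ojo*, *zeve*, *helwa*).
Since the final sound of *egziz* is /z/ (a sibilant), it takes -u, giving *egzizu*.
Since the final sound of *emga* is /a/ (a vowel), it takes -oso, giving *emgaoso*.
*vin*: final sound = /n/, a non-sibilant consonant → -de → *vinde*.

egzizu, emgaoso, vinde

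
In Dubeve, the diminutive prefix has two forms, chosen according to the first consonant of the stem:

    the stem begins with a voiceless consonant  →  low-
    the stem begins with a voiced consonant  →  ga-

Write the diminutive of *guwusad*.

gaguwusad

The first consonant of *guwusad* is /g/, which is voiced, so the prefix is ga-, giving *gaguwusad*.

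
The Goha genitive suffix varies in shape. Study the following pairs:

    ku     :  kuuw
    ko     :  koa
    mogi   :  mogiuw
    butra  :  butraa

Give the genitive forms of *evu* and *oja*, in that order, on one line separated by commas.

Looking at the last vowel of each stem: -uw when the last vowel of the stem is a high vowel (*ku*, *mogi*); -a when the last vowel of the stem is a non-high vowel (*ko*, *butra*).
*evu* — last vowel /u/ (a high vowel) → -uw → *evuuw*.
*oja*: last vowel = /a/, a non-high vowel → -a → *ojaa*.

evuuw, ojaa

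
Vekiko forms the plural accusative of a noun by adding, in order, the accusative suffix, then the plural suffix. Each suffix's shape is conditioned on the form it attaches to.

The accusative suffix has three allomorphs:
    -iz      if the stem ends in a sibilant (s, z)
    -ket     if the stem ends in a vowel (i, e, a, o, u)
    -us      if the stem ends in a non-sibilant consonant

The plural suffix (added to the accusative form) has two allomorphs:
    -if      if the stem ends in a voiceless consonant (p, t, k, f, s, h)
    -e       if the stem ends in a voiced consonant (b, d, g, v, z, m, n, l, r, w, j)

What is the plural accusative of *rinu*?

Since the final sound of *rinu* is /u/ (a vowel), it takes -ket, giving *rinuket*.
The final consonant of the accusative form *rinuket* is /t/, which is voiceless, so the plural suffix is -if, giving *rinuketif*.

rinuketif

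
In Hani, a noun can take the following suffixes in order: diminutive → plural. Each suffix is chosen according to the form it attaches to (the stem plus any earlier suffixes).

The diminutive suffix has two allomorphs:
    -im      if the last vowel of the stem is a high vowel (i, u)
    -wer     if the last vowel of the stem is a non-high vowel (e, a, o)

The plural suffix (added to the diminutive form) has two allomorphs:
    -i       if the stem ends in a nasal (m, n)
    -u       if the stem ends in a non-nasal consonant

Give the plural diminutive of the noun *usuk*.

usukimi

*usuk*: last vowel = /u/, a high vowel → -im → *usukim*.
The final consonant of the diminutive form *usukim* is /m/, which is a nasal, so the plural suffix is -i, giving *usukimi*.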